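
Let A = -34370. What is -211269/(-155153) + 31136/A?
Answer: 173605123/380900615 ≈ 0.45578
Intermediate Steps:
-211269/(-155153) + 31136/A = -211269/(-155153) + 31136/(-34370) = -211269*(-1/155153) + 31136*(-1/34370) = 211269/155153 - 2224/2455 = 173605123/380900615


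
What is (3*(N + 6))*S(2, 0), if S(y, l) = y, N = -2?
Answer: 24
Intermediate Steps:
(3*(N + 6))*S(2, 0) = (3*(-2 + 6))*2 = (3*4)*2 = 12*2 = 24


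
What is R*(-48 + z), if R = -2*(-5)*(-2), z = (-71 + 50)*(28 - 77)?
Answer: -19620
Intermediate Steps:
z = 1029 (z = -21*(-49) = 1029)
R = -20 (R = 10*(-2) = -20)
R*(-48 + z) = -20*(-48 + 1029) = -20*981 = -19620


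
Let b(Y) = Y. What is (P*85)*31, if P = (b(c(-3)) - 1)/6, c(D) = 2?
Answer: 2635/6 ≈ 439.17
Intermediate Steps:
P = ⅙ (P = (2 - 1)/6 = (⅙)*1 = ⅙ ≈ 0.16667)
(P*85)*31 = ((⅙)*85)*31 = (85/6)*31 = 2635/6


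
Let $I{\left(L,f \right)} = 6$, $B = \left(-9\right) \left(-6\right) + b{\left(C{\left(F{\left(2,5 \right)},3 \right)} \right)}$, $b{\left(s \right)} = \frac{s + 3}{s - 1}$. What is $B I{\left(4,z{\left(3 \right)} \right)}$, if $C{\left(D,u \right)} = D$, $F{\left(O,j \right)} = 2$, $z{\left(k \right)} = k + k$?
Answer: $354$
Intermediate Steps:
$z{\left(k \right)} = 2 k$
$b{\left(s \right)} = \frac{3 + s}{-1 + s}$
$B = 59$ ($B = \left(-9\right) \left(-6\right) + \frac{3 + 2}{-1 + 2} = 54 + 1^{-1} \cdot 5 = 54 + 1 \cdot 5 = 54 + 5 = 59$)
$B I{\left(4,z{\left(3 \right)} \right)} = 59 \cdot 6 = 354$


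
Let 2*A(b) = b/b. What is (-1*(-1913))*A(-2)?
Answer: 1913/2 ≈ 956.50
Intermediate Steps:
A(b) = ½ (A(b) = (b/b)/2 = (½)*1 = ½)
(-1*(-1913))*A(-2) = -1*(-1913)*(½) = 1913*(½) = 1913/2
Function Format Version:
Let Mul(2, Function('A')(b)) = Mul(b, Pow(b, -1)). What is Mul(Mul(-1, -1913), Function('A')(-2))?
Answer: Rational(1913, 2) ≈ 956.50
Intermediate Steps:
Function('A')(b) = Rational(1, 2) (Function('A')(b) = Mul(Rational(1, 2), Mul(b, Pow(b, -1))) = Mul(Rational(1, 2), 1) = Rational(1, 2))
Mul(Mul(-1, -1913), Function('A')(-2)) = Mul(Mul(-1, -1913), Rational(1, 2)) = Mul(1913, Rational(1, 2)) = Rational(1913, 2)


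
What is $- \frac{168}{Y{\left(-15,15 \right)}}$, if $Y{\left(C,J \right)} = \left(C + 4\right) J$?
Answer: $\frac{56}{55} \approx 1.0182$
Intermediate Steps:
$Y{\left(C,J \right)} = J \left(4 + C\right)$ ($Y{\left(C,J \right)} = \left(4 + C\right) J = J \left(4 + C\right)$)
$- \frac{168}{Y{\left(-15,15 \right)}} = - \frac{168}{15 \left(4 - 15\right)} = - \frac{168}{15 \left(-11\right)} = - \frac{168}{-165} = \left(-168\right) \left(- \frac{1}{165}\right) = \frac{56}{55}$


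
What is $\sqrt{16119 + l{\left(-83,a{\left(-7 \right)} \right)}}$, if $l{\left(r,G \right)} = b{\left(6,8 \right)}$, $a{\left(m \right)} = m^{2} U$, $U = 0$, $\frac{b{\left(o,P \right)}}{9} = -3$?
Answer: $6 \sqrt{447} \approx 126.85$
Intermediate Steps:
$b{\left(o,P \right)} = -27$ ($b{\left(o,P \right)} = 9 \left(-3\right) = -27$)
$a{\left(m \right)} = 0$ ($a{\left(m \right)} = m^{2} \cdot 0 = 0$)
$l{\left(r,G \right)} = -27$
$\sqrt{16119 + l{\left(-83,a{\left(-7 \right)} \right)}} = \sqrt{16119 - 27} = \sqrt{16092} = 6 \sqrt{447}$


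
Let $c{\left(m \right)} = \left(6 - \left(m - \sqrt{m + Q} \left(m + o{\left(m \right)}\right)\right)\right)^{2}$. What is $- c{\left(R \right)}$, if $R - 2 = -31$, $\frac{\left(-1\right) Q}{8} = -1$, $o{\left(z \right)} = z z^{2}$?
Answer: $12521011979 + 1709260 i \sqrt{21} \approx 1.2521 \cdot 10^{10} + 7.8328 \cdot 10^{6} i$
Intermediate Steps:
$o{\left(z \right)} = z^{3}$
$Q = 8$ ($Q = \left(-8\right) \left(-1\right) = 8$)
$R = -29$ ($R = 2 - 31 = -29$)
$c{\left(m \right)} = \left(6 - m + \sqrt{8 + m} \left(m + m^{3}\right)\right)^{2}$ ($c{\left(m \right)} = \left(6 - \left(m - \sqrt{m + 8} \left(m + m^{3}\right)\right)\right)^{2} = \left(6 - \left(m - \sqrt{8 + m} \left(m + m^{3}\right)\right)\right)^{2} = \left(6 - m + \sqrt{8 + m} \left(m + m^{3}\right)\right)^{2}$)
$- c{\left(R \right)} = - \left(6 - -29 - 29 \sqrt{8 - 29} + \left(-29\right)^{3} \sqrt{8 - 29}\right)^{2} = - \left(6 + 29 - 29 \sqrt{-21} - 24389 \sqrt{-21}\right)^{2} = - \left(6 + 29 - 29 i \sqrt{21} - 24389 i \sqrt{21}\right)^{2} = - \left(35 - 24418 i \sqrt{21}\right)^{2}$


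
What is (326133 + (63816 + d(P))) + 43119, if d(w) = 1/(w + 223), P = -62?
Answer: 69723949/161 ≈ 4.3307e+5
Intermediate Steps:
d(w) = 1/(223 + w)
(326133 + (63816 + d(P))) + 43119 = (326133 + (63816 + 1/(223 - 62))) + 43119 = (326133 + (63816 + 1/161)) + 43119 = (326133 + 10274377/161) + 43119 = 62781790/161 + 43119 = 69723949/161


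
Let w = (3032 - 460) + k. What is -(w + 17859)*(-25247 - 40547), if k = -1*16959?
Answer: 228436768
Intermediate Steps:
k = -16959
w = -14387 (w = (3032 - 460) - 16959 = 2572 - 16959 = -14387)
-(w + 17859)*(-25247 - 40547) = -(-14387 + 17859)*(-25247 - 40547) = -3472*(-65794) = -1*(-228436768) = 228436768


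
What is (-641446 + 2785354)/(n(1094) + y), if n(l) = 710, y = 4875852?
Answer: 1071954/2438281 ≈ 0.43964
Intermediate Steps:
(-641446 + 2785354)/(n(1094) + y) = (-641446 + 2785354)/(710 + 4875852) = 2143908/4876562 = 2143908*(1/4876562) = 1071954/2438281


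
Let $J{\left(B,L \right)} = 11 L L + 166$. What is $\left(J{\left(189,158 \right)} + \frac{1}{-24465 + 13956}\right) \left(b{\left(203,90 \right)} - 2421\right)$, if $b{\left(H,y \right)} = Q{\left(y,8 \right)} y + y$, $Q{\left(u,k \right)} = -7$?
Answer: $- \frac{2850019675923}{3503} \approx -8.1359 \cdot 10^{8}$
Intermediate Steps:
$b{\left(H,y \right)} = - 6 y$ ($b{\left(H,y \right)} = - 7 y + y = - 6 y$)
$J{\left(B,L \right)} = 166 + 11 L^{2}$ ($J{\left(B,L \right)} = 11 L^{2} + 166 = 166 + 11 L^{2}$)
$\left(J{\left(189,158 \right)} + \frac{1}{-24465 + 13956}\right) \left(b{\left(203,90 \right)} - 2421\right) = \left(\left(166 + 11 \cdot 158^{2}\right) + \frac{1}{-24465 + 13956}\right) \left(\left(-6\right) 90 - 2421\right) = \left(\left(166 + 11 \cdot 24964\right) + \frac{1}{-10509}\right) \left(-540 - 2421\right) = \left(\left(166 + 274604\right) - \frac{1}{10509}\right) \left(-2961\right) = \left(274770 - \frac{1}{10509}\right) \left(-2961\right) = \frac{2887557929}{10509} \left(-2961\right) = - \frac{2850019675923}{3503}$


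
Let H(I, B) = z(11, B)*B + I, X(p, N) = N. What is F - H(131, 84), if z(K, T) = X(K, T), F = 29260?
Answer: 22073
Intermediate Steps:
z(K, T) = T
H(I, B) = I + B² (H(I, B) = B*B + I = B² + I = I + B²)
F - H(131, 84) = 29260 - (131 + 84²) = 29260 - (131 + 7056) = 29260 - 1*7187 = 29260 - 7187 = 22073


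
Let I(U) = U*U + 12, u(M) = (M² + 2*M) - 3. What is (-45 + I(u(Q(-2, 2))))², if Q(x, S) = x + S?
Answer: 576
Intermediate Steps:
Q(x, S) = S + x
u(M) = -3 + M² + 2*M
I(U) = 12 + U² (I(U) = U² + 12 = 12 + U²)
(-45 + I(u(Q(-2, 2))))² = (-45 + (12 + (-3 + (2 - 2)² + 2*(2 - 2))²))² = (-45 + (12 + (-3 + 0² + 2*0)²))² = (-45 + (12 + (-3 + 0 + 0)²))² = (-45 + (12 + (-3)²))² = (-45 + (12 + 9))² = (-45 + 21)² = (-24)² = 576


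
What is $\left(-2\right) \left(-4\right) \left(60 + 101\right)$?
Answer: $1288$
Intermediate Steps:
$\left(-2\right) \left(-4\right) \left(60 + 101\right) = 8 \cdot 161 = 1288$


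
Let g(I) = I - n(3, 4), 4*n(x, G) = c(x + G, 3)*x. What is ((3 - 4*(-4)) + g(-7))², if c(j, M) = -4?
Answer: 225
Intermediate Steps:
n(x, G) = -x (n(x, G) = (-4*x)/4 = -x)
g(I) = 3 + I (g(I) = I - (-1)*3 = I - 1*(-3) = I + 3 = 3 + I)
((3 - 4*(-4)) + g(-7))² = ((3 - 4*(-4)) + (3 - 7))² = ((3 + 16) - 4)² = (19 - 4)² = 15² = 225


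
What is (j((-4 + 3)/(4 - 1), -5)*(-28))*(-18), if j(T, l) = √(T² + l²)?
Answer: 168*√226 ≈ 2525.6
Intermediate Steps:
(j((-4 + 3)/(4 - 1), -5)*(-28))*(-18) = (√(((-4 + 3)/(4 - 1))² + (-5)²)*(-28))*(-18) = (√((-1/3)² + 25)*(-28))*(-18) = (√((-1*⅓)² + 25)*(-28))*(-18) = (√((-⅓)² + 25)*(-28))*(-18) = (√(⅑ + 25)*(-28))*(-18) = (√(226/9)*(-28))*(-18) = ((√226/3)*(-28))*(-18) = -28*√226/3*(-18) = 168*√226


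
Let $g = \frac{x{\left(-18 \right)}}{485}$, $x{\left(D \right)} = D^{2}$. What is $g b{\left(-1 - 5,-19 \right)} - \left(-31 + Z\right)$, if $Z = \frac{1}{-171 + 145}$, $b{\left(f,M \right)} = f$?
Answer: $\frac{340851}{12610} \approx 27.03$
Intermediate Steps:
$Z = - \frac{1}{26}$ ($Z = \frac{1}{-26} = - \frac{1}{26} \approx -0.038462$)
$g = \frac{324}{485}$ ($g = \frac{\left(-18\right)^{2}}{485} = 324 \cdot \frac{1}{485} = \frac{324}{485} \approx 0.66804$)
$g b{\left(-1 - 5,-19 \right)} - \left(-31 + Z\right) = \frac{324 \left(-1 - 5\right)}{485} + \left(31 - - \frac{1}{26}\right) = \frac{324}{485} \left(-6\right) + \left(31 + \frac{1}{26}\right) = - \frac{1944}{485} + \frac{807}{26} = \frac{340851}{12610}$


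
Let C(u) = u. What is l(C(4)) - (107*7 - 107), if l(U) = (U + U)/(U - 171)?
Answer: -107222/167 ≈ -642.05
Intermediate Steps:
l(U) = 2*U/(-171 + U) (l(U) = (2*U)/(-171 + U) = 2*U/(-171 + U))
l(C(4)) - (107*7 - 107) = 2*4/(-171 + 4) - (107*7 - 107) = 2*4/(-167) - (749 - 107) = 2*4*(-1/167) - 1*642 = -8/167 - 642 = -107222/167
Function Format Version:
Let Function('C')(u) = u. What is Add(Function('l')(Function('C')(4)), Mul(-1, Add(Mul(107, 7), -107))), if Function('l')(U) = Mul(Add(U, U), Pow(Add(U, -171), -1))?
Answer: Rational(-107222, 167) ≈ -642.05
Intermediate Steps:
Function('l')(U) = Mul(2, U, Pow(Add(-171, U), -1)) (Function('l')(U) = Mul(Mul(2, U), Pow(Add(-171, U), -1)) = Mul(2, U, Pow(Add(-171, U), -1)))
Add(Function('l')(Function('C')(4)), Mul(-1, Add(Mul(107, 7), -107))) = Add(Mul(2, 4, Pow(Add(-171, 4), -1)), Mul(-1, Add(Mul(107, 7), -107))) = Add(Mul(2, 4, Pow(-167, -1)), Mul(-1, Add(749, -107))) = Add(Mul(2, 4, Rational(-1, 167)), Mul(-1, 642)) = Add(Rational(-8, 167), -642) = Rational(-107222, 167)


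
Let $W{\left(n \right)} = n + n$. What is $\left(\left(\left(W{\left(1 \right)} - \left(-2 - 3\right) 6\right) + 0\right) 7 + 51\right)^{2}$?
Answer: $75625$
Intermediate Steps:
$W{\left(n \right)} = 2 n$
$\left(\left(\left(W{\left(1 \right)} - \left(-2 - 3\right) 6\right) + 0\right) 7 + 51\right)^{2} = \left(\left(\left(2 \cdot 1 - \left(-2 - 3\right) 6\right) + 0\right) 7 + 51\right)^{2} = \left(\left(\left(2 - \left(-5\right) 6\right) + 0\right) 7 + 51\right)^{2} = \left(\left(\left(2 - -30\right) + 0\right) 7 + 51\right)^{2} = \left(\left(\left(2 + 30\right) + 0\right) 7 + 51\right)^{2} = \left(\left(32 + 0\right) 7 + 51\right)^{2} = \left(32 \cdot 7 + 51\right)^{2} = \left(224 + 51\right)^{2} = 275^{2} = 75625$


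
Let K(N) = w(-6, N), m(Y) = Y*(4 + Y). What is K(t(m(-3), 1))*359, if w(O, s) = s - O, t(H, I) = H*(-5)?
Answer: 7539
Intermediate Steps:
t(H, I) = -5*H
K(N) = 6 + N (K(N) = N - 1*(-6) = N + 6 = 6 + N)
K(t(m(-3), 1))*359 = (6 - (-15)*(4 - 3))*359 = (6 - (-15))*359 = (6 - 5*(-3))*359 = (6 + 15)*359 = 21*359 = 7539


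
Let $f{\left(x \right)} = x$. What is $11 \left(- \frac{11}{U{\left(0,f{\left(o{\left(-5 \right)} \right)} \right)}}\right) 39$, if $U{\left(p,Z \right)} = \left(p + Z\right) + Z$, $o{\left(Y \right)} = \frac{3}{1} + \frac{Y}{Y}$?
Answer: $- \frac{4719}{8} \approx -589.88$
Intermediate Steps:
$o{\left(Y \right)} = 4$ ($o{\left(Y \right)} = 3 \cdot 1 + 1 = 3 + 1 = 4$)
$U{\left(p,Z \right)} = p + 2 Z$ ($U{\left(p,Z \right)} = \left(Z + p\right) + Z = p + 2 Z$)
$11 \left(- \frac{11}{U{\left(0,f{\left(o{\left(-5 \right)} \right)} \right)}}\right) 39 = 11 \left(- \frac{11}{0 + 2 \cdot 4}\right) 39 = 11 \left(- \frac{11}{0 + 8}\right) 39 = 11 \left(- \frac{11}{8}\right) 39 = \left(- \frac{121}{8}\right) 39 = - \frac{4719}{8}$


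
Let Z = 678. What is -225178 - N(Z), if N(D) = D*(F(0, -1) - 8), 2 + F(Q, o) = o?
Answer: -217720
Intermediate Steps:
F(Q, o) = -2 + o
N(D) = -11*D (N(D) = D*((-2 - 1) - 8) = D*(-3 - 8) = D*(-11) = -11*D)
-225178 - N(Z) = -225178 - (-11)*678 = -225178 - 1*(-7458) = -225178 + 7458 = -217720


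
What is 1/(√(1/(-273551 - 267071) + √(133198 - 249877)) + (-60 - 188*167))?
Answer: 540622/(-17005805632 + √540622*√(-1 + 540622*I*√116679)) ≈ -3.1804e-5 - 1.3219e-8*I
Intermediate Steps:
1/(√(1/(-273551 - 267071) + √(133198 - 249877)) + (-60 - 188*167)) = 1/(√(1/(-540622) + √(-116679)) + (-60 - 31396)) = 1/(√(-1/540622 + I*√116679) - 31456) = 1/(-31456 + √(-1/540622 + I*√116679))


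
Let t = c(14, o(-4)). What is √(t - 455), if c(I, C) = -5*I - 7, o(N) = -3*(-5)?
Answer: 2*I*√133 ≈ 23.065*I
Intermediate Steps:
o(N) = 15
c(I, C) = -7 - 5*I
t = -77 (t = -7 - 5*14 = -7 - 70 = -77)
√(t - 455) = √(-77 - 455) = √(-532) = 2*I*√133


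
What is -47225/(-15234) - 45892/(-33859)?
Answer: 328301429/73686858 ≈ 4.4554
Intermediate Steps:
-47225/(-15234) - 45892/(-33859) = -47225*(-1/15234) - 45892*(-1/33859) = 47225/15234 + 6556/4837 = 328301429/73686858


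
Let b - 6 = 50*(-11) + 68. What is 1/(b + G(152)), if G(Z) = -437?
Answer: -1/913 ≈ -0.0010953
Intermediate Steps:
b = -476 (b = 6 + (50*(-11) + 68) = 6 + (-550 + 68) = 6 - 482 = -476)
1/(b + G(152)) = 1/(-476 - 437) = 1/(-913) = -1/913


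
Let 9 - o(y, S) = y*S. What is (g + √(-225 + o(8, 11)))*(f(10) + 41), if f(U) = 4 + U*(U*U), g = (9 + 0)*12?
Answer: 112860 + 4180*I*√19 ≈ 1.1286e+5 + 18220.0*I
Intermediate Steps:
g = 108 (g = 9*12 = 108)
o(y, S) = 9 - S*y (o(y, S) = 9 - y*S = 9 - S*y)
f(U) = 4 + U³ (f(U) = 4 + U*U² = 4 + U³)
(g + √(-225 + o(8, 11)))*(f(10) + 41) = (108 + √(-225 + (9 - 1*11*8)))*((4 + 10³) + 41) = (108 + √(-225 + (9 - 88)))*((4 + 1000) + 41) = (108 + √(-225 - 79))*(1004 + 41) = (108 + √(-304))*1045 = (108 + 4*I*√19)*1045 = 112860 + 4180*I*√19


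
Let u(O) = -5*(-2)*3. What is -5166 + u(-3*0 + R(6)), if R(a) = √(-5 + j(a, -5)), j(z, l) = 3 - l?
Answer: -5136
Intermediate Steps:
R(a) = √3 (R(a) = √(-5 + (3 - 1*(-5))) = √(-5 + (3 + 5)) = √(-5 + 8) = √3)
u(O) = 30 (u(O) = 10*3 = 30)
-5166 + u(-3*0 + R(6)) = -5166 + 30 = -5136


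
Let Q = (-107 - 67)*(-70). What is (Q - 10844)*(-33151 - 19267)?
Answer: -70030448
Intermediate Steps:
Q = 12180 (Q = -174*(-70) = 12180)
(Q - 10844)*(-33151 - 19267) = (12180 - 10844)*(-33151 - 19267) = 1336*(-52418) = -70030448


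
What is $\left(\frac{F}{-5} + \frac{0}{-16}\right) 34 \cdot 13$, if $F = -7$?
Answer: $\frac{3094}{5} \approx 618.8$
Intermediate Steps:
$\left(\frac{F}{-5} + \frac{0}{-16}\right) 34 \cdot 13 = \left(- \frac{7}{-5} + \frac{0}{-16}\right) 34 \cdot 13 = \left(\left(-7\right) \left(- \frac{1}{5}\right) + 0 \left(- \frac{1}{16}\right)\right) 34 \cdot 13 = \left(\frac{7}{5} + 0\right) 34 \cdot 13 = \frac{7}{5} \cdot 34 \cdot 13 = \frac{238}{5} \cdot 13 = \frac{3094}{5}$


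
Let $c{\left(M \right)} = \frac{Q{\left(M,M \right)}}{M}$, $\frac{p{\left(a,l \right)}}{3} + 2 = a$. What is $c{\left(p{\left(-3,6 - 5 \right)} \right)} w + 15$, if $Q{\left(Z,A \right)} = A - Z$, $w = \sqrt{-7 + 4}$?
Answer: $15$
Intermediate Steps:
$p{\left(a,l \right)} = -6 + 3 a$
$w = i \sqrt{3}$ ($w = \sqrt{-3} = i \sqrt{3} \approx 1.732 i$)
$c{\left(M \right)} = 0$ ($c{\left(M \right)} = \frac{M - M}{M} = \frac{0}{M} = 0$)
$c{\left(p{\left(-3,6 - 5 \right)} \right)} w + 15 = 0 i \sqrt{3} + 15 = 0 + 15 = 15$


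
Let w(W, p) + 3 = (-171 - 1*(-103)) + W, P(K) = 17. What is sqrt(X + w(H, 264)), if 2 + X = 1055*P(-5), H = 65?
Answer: sqrt(17927) ≈ 133.89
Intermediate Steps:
w(W, p) = -71 + W (w(W, p) = -3 + ((-171 - 1*(-103)) + W) = -3 + ((-171 + 103) + W) = -3 + (-68 + W) = -71 + W)
X = 17933 (X = -2 + 1055*17 = -2 + 17935 = 17933)
sqrt(X + w(H, 264)) = sqrt(17933 + (-71 + 65)) = sqrt(17933 - 6) = sqrt(17927)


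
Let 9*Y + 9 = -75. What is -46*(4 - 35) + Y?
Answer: 4250/3 ≈ 1416.7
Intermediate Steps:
Y = -28/3 (Y = -1 + (1/9)*(-75) = -1 - 25/3 = -28/3 ≈ -9.3333)
-46*(4 - 35) + Y = -46*(4 - 35) - 28/3 = -46*(-31) - 28/3 = 1426 - 28/3 = 4250/3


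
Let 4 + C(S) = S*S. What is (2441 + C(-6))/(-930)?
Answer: -2473/930 ≈ -2.6591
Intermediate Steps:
C(S) = -4 + S² (C(S) = -4 + S*S = -4 + S²)
(2441 + C(-6))/(-930) = (2441 + (-4 + (-6)²))/(-930) = (2441 + (-4 + 36))*(-1/930) = (2441 + 32)*(-1/930) = 2473*(-1/930) = -2473/930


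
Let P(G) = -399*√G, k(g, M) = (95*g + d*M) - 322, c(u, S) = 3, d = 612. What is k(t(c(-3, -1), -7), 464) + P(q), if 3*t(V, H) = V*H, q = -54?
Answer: 282981 - 1197*I*√6 ≈ 2.8298e+5 - 2932.0*I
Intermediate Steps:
t(V, H) = H*V/3 (t(V, H) = (V*H)/3 = (H*V)/3 = H*V/3)
k(g, M) = -322 + 95*g + 612*M (k(g, M) = (95*g + 612*M) - 322 = -322 + 95*g + 612*M)
k(t(c(-3, -1), -7), 464) + P(q) = (-322 + 95*((⅓)*(-7)*3) + 612*464) - 1197*I*√6 = (-322 + 95*(-7) + 283968) - 1197*I*√6 = (-322 - 665 + 283968) - 1197*I*√6 = 282981 - 1197*I*√6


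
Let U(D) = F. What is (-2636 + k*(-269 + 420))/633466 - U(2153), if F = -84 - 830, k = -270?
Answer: 289472259/316733 ≈ 913.93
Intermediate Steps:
F = -914
U(D) = -914
(-2636 + k*(-269 + 420))/633466 - U(2153) = (-2636 - 270*(-269 + 420))/633466 - 1*(-914) = (-2636 - 270*151)*(1/633466) + 914 = (-2636 - 40770)*(1/633466) + 914 = -43406*1/633466 + 914 = -21703/316733 + 914 = 289472259/316733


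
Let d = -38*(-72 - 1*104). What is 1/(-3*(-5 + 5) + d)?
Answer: 1/6688 ≈ 0.00014952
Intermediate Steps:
d = 6688 (d = -38*(-72 - 104) = -38*(-176) = 6688)
1/(-3*(-5 + 5) + d) = 1/(-3*(-5 + 5) + 6688) = 1/(-3*0 + 6688) = 1/(0 + 6688) = 1/6688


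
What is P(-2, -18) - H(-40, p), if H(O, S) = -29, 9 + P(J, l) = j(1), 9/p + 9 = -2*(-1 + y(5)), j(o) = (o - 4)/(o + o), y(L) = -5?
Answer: 37/2 ≈ 18.500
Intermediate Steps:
j(o) = (-4 + o)/(2*o) (j(o) = (-4 + o)/((2*o)) = (-4 + o)*(1/(2*o)) = (-4 + o)/(2*o))
p = 3 (p = 9/(-9 - 2*(-1 - 5)) = 9/(-9 - 2*(-6)) = 9/(-9 + 12) = 9/3 = 9*(⅓) = 3)
P(J, l) = -21/2 (P(J, l) = -9 + (½)*(-4 + 1)/1 = -9 + (½)*1*(-3) = -9 - 3/2 = -21/2)
P(-2, -18) - H(-40, p) = -21/2 - 1*(-29) = -21/2 + 29 = 37/2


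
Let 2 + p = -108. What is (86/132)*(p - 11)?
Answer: -473/6 ≈ -78.833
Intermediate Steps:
p = -110 (p = -2 - 108 = -110)
(86/132)*(p - 11) = (86/132)*(-110 - 11) = (86*(1/132))*(-121) = (43/66)*(-121) = -473/6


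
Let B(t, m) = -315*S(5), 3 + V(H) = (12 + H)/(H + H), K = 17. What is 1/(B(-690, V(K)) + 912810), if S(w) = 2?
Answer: 1/912180 ≈ 1.0963e-6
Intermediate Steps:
V(H) = -3 + (12 + H)/(2*H) (V(H) = -3 + (12 + H)/(H + H) = -3 + (12 + H)/((2*H)) = -3 + (12 + H)*(1/(2*H)) = -3 + (12 + H)/(2*H))
B(t, m) = -630 (B(t, m) = -315*2 = -630)
1/(B(-690, V(K)) + 912810) = 1/(-630 + 912810) = 1/912180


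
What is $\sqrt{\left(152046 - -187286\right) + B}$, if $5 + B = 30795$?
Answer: $\sqrt{370122} \approx 608.38$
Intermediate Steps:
$B = 30790$ ($B = -5 + 30795 = 30790$)
$\sqrt{\left(152046 - -187286\right) + B} = \sqrt{\left(152046 - -187286\right) + 30790} = \sqrt{\left(152046 + 187286\right) + 30790} = \sqrt{339332 + 30790} = \sqrt{370122}$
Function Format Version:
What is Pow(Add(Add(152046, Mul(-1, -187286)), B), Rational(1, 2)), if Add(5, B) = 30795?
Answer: Pow(370122, Rational(1, 2)) ≈ 608.38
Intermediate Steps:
B = 30790 (B = Add(-5, 30795) = 30790)
Pow(Add(Add(152046, Mul(-1, -187286)), B), Rational(1, 2)) = Pow(Add(Add(152046, Mul(-1, -187286)), 30790), Rational(1, 2)) = Pow(Add(Add(152046, 187286), 30790), Rational(1, 2)) = Pow(Add(339332, 30790), Rational(1, 2)) = Pow(370122, Rational(1, 2))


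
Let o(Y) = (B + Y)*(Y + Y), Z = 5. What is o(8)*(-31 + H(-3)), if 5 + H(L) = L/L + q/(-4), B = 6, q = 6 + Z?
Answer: -8456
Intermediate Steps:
q = 11 (q = 6 + 5 = 11)
H(L) = -27/4 (H(L) = -5 + (L/L + 11/(-4)) = -5 + (1 + 11*(-1/4)) = -5 + (1 - 11/4) = -5 - 7/4 = -27/4)
o(Y) = 2*Y*(6 + Y) (o(Y) = (6 + Y)*(Y + Y) = (6 + Y)*(2*Y) = 2*Y*(6 + Y))
o(8)*(-31 + H(-3)) = (2*8*(6 + 8))*(-31 - 27/4) = (2*8*14)*(-151/4) = 224*(-151/4) = -8456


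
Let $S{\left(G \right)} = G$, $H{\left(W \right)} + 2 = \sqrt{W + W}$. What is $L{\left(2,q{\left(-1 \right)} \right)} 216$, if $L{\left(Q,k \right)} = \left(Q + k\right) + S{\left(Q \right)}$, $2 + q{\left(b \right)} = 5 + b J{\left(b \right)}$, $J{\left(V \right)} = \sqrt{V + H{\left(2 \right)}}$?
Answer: $1512 - 216 i \approx 1512.0 - 216.0 i$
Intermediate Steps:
$H{\left(W \right)} = -2 + \sqrt{2} \sqrt{W}$ ($H{\left(W \right)} = -2 + \sqrt{W + W} = -2 + \sqrt{2 W} = -2 + \sqrt{2} \sqrt{W}$)
$J{\left(V \right)} = \sqrt{V}$ ($J{\left(V \right)} = \sqrt{V - \left(2 - \sqrt{2} \sqrt{2}\right)} = \sqrt{V + \left(-2 + 2\right)} = \sqrt{V + 0} = \sqrt{V}$)
$q{\left(b \right)} = 3 + b^{\frac{3}{2}}$ ($q{\left(b \right)} = -2 + \left(5 + b \sqrt{b}\right) = -2 + \left(5 + b^{\frac{3}{2}}\right) = 3 + b^{\frac{3}{2}}$)
$L{\left(Q,k \right)} = k + 2 Q$ ($L{\left(Q,k \right)} = \left(Q + k\right) + Q = k + 2 Q$)
$L{\left(2,q{\left(-1 \right)} \right)} 216 = \left(\left(3 + \left(-1\right)^{\frac{3}{2}}\right) + 2 \cdot 2\right) 216 = \left(\left(3 - i\right) + 4\right) 216 = \left(7 - i\right) 216 = 1512 - 216 i$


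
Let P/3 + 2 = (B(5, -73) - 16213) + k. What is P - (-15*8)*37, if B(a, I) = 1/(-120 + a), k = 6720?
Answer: -2765178/115 ≈ -24045.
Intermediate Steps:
P = -3275778/115 (P = -6 + 3*((1/(-120 + 5) - 16213) + 6720) = -6 + 3*((1/(-115) - 16213) + 6720) = -6 + 3*((-1/115 - 16213) + 6720) = -6 + 3*(-1864496/115 + 6720) = -6 + 3*(-1091696/115) = -6 - 3275088/115 = -3275778/115 ≈ -28485.)
P - (-15*8)*37 = -3275778/115 - (-15*8)*37 = -3275778/115 - (-120)*37 = -3275778/115 - 1*(-4440) = -3275778/115 + 4440 = -2765178/115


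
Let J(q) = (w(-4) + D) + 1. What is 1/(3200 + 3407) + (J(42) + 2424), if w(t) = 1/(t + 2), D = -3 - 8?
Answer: 31891991/13214 ≈ 2413.5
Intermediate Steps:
D = -11
w(t) = 1/(2 + t)
J(q) = -21/2 (J(q) = (1/(2 - 4) - 11) + 1 = (1/(-2) - 11) + 1 = (-½ - 11) + 1 = -23/2 + 1 = -21/2)
1/(3200 + 3407) + (J(42) + 2424) = 1/(3200 + 3407) + (-21/2 + 2424) = 1/6607 + 4827/2 = 31891991/13214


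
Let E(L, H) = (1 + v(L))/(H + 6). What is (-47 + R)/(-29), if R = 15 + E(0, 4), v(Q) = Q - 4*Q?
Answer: 11/10 ≈ 1.1000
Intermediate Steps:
v(Q) = -3*Q
E(L, H) = (1 - 3*L)/(6 + H) (E(L, H) = (1 - 3*L)/(H + 6) = (1 - 3*L)/(6 + H))
R = 151/10 (R = 15 + (1 - 3*0)/(6 + 4) = 15 + (1 + 0)/10 = 15 + (⅒)*1 = 15 + ⅒ = 151/10 ≈ 15.100)
(-47 + R)/(-29) = (-47 + 151/10)/(-29) = -319/10*(-1/29) = 11/10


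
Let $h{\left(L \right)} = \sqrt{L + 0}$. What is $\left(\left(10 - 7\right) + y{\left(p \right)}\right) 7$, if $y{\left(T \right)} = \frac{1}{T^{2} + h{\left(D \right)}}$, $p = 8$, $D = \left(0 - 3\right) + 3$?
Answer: $\frac{1351}{64} \approx 21.109$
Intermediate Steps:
$D = 0$ ($D = -3 + 3 = 0$)
$h{\left(L \right)} = \sqrt{L}$
$y{\left(T \right)} = \frac{1}{T^{2}}$ ($y{\left(T \right)} = \frac{1}{T^{2} + \sqrt{0}} = \frac{1}{T^{2} + 0} = \frac{1}{T^{2}}$)
$\left(\left(10 - 7\right) + y{\left(p \right)}\right) 7 = \left(\left(10 - 7\right) + \frac{1}{64}\right) 7 = \left(3 + \frac{1}{64}\right) 7 = \frac{193}{64} \cdot 7 = \frac{1351}{64}$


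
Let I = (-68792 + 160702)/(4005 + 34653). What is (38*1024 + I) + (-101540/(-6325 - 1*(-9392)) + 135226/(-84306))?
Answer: 32385672822511138/832971986193 ≈ 38880.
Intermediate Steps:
I = 45955/19329 (I = 91910/38658 = 91910*(1/38658) = 45955/19329 ≈ 2.3775)
(38*1024 + I) + (-101540/(-6325 - 1*(-9392)) + 135226/(-84306)) = (38*1024 + 45955/19329) + (-101540/(-6325 - 1*(-9392)) + 135226/(-84306)) = (38912 + 45955/19329) + (-101540/(-6325 + 9392) + 135226*(-1/84306)) = 752176003/19329 + (-101540/3067 - 67613/42153) = 752176003/19329 - 4487584691/129283251 = 32385672822511138/832971986193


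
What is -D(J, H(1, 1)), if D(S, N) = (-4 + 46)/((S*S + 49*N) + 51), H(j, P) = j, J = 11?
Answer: -42/221 ≈ -0.19005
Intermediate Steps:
D(S, N) = 42/(51 + S**2 + 49*N) (D(S, N) = 42/((S**2 + 49*N) + 51) = 42/(51 + S**2 + 49*N))
-D(J, H(1, 1)) = -42/(51 + 11**2 + 49*1) = -42/(51 + 121 + 49) = -42/221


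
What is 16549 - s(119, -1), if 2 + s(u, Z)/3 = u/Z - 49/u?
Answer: 287525/17 ≈ 16913.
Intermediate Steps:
s(u, Z) = -6 - 147/u + 3*u/Z (s(u, Z) = -6 + 3*(u/Z - 49/u) = -6 + 3*(-49/u + u/Z) = -6 + (-147/u + 3*u/Z) = -6 - 147/u + 3*u/Z)
16549 - s(119, -1) = 16549 - (-6 - 147/119 + 3*119/(-1)) = 16549 - (-6 - 147*1/119 + 3*119*(-1)) = 16549 - (-6 - 21/17 - 357) = 16549 - 1*(-6192/17) = 16549 + 6192/17 = 287525/17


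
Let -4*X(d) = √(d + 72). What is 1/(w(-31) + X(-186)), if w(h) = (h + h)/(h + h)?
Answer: 8/65 + 2*I*√114/65 ≈ 0.12308 + 0.32853*I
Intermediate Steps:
X(d) = -√(72 + d)/4 (X(d) = -√(d + 72)/4 = -√(72 + d)/4)
w(h) = 1 (w(h) = (2*h)/((2*h)) = (2*h)*(1/(2*h)) = 1)
1/(w(-31) + X(-186)) = 1/(1 - √(72 - 186)/4) = 1/(1 - I*√114/4)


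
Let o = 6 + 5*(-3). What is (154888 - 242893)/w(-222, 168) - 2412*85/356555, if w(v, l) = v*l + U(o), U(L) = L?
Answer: 316404689/177350457 ≈ 1.7841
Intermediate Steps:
o = -9 (o = 6 - 15 = -9)
w(v, l) = -9 + l*v (w(v, l) = v*l - 9 = l*v - 9 = -9 + l*v)
(154888 - 242893)/w(-222, 168) - 2412*85/356555 = (154888 - 242893)/(-9 + 168*(-222)) - 2412*85/356555 = -88005/(-9 - 37296) - 205020*1/356555 = -88005/(-37305) - 41004/71311 = -88005*(-1/37305) - 41004/71311 = 5867/2487 - 41004/71311 = 316404689/177350457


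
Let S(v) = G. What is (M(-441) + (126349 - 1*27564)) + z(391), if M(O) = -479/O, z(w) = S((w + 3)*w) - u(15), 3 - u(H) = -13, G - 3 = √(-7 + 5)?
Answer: 43558931/441 + I*√2 ≈ 98773.0 + 1.4142*I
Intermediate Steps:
G = 3 + I*√2 (G = 3 + √(-7 + 5) = 3 + √(-2) = 3 + I*√2 ≈ 3.0 + 1.4142*I)
u(H) = 16 (u(H) = 3 - 1*(-13) = 3 + 13 = 16)
S(v) = 3 + I*√2
z(w) = -13 + I*√2 (z(w) = (3 + I*√2) - 1*16 = (3 + I*√2) - 16 = -13 + I*√2)
(M(-441) + (126349 - 1*27564)) + z(391) = (-479/(-441) + (126349 - 1*27564)) + (-13 + I*√2) = (-479*(-1/441) + (126349 - 27564)) + (-13 + I*√2) = (479/441 + 98785) + (-13 + I*√2) = 43564664/441 + (-13 + I*√2) = 43558931/441 + I*√2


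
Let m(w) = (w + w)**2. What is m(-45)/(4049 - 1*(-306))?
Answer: 1620/871 ≈ 1.8599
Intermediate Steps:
m(w) = 4*w**2 (m(w) = (2*w)**2 = 4*w**2)
m(-45)/(4049 - 1*(-306)) = (4*(-45)**2)/(4049 - 1*(-306)) = (4*2025)/(4049 + 306) = 8100/4355 = 8100*(1/4355) = 1620/871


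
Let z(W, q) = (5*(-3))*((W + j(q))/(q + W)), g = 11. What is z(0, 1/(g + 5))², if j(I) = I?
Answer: 225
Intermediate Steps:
z(W, q) = -15 (z(W, q) = (5*(-3))*((W + q)/(q + W)) = -15*(W + q)/(W + q) = -15*1 = -15)
z(0, 1/(g + 5))² = (-15)² = 225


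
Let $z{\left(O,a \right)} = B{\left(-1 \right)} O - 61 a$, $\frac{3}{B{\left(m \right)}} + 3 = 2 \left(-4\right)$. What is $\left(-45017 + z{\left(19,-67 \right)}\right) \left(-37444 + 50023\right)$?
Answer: $- \frac{5664160173}{11} \approx -5.1492 \cdot 10^{8}$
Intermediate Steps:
$B{\left(m \right)} = - \frac{3}{11}$ ($B{\left(m \right)} = \frac{3}{-3 + 2 \left(-4\right)} = \frac{3}{-3 - 8} = \frac{3}{-11} = 3 \left(- \frac{1}{11}\right) = - \frac{3}{11}$)
$z{\left(O,a \right)} = - 61 a - \frac{3 O}{11}$ ($z{\left(O,a \right)} = - \frac{3 O}{11} - 61 a = - 61 a - \frac{3 O}{11}$)
$\left(-45017 + z{\left(19,-67 \right)}\right) \left(-37444 + 50023\right) = \left(-45017 - - \frac{44900}{11}\right) \left(-37444 + 50023\right) = \left(-45017 + \left(4087 - \frac{57}{11}\right)\right) 12579 = \left(-45017 + \frac{44900}{11}\right) 12579 = \left(- \frac{450287}{11}\right) 12579 = - \frac{5664160173}{11}$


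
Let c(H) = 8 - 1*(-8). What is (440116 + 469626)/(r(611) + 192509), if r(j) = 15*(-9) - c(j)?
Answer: 454871/96179 ≈ 4.7294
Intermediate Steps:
c(H) = 16 (c(H) = 8 + 8 = 16)
r(j) = -151 (r(j) = 15*(-9) - 1*16 = -135 - 16 = -151)
(440116 + 469626)/(r(611) + 192509) = (440116 + 469626)/(-151 + 192509) = 909742/192358 = 909742*(1/192358) = 454871/96179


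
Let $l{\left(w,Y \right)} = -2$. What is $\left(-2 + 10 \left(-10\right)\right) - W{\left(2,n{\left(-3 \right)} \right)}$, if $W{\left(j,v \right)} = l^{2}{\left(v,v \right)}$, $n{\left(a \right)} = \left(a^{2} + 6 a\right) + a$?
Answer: $-106$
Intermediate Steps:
$n{\left(a \right)} = a^{2} + 7 a$
$W{\left(j,v \right)} = 4$ ($W{\left(j,v \right)} = \left(-2\right)^{2} = 4$)
$\left(-2 + 10 \left(-10\right)\right) - W{\left(2,n{\left(-3 \right)} \right)} = \left(-2 + 10 \left(-10\right)\right) - 4 = \left(-2 - 100\right) - 4 = -102 - 4 = -106$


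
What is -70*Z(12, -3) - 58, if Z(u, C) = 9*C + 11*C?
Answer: 4142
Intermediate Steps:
Z(u, C) = 20*C
-70*Z(12, -3) - 58 = -1400*(-3) - 58 = -70*(-60) - 58 = 4200 - 58 = 4142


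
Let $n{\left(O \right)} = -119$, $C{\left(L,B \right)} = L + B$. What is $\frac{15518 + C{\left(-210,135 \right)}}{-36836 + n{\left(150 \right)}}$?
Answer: $- \frac{15443}{36955} \approx -0.41789$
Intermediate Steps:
$C{\left(L,B \right)} = B + L$
$\frac{15518 + C{\left(-210,135 \right)}}{-36836 + n{\left(150 \right)}} = \frac{15518 + \left(135 - 210\right)}{-36836 - 119} = \frac{15518 - 75}{-36955} = 15443 \left(- \frac{1}{36955}\right) = - \frac{15443}{36955}$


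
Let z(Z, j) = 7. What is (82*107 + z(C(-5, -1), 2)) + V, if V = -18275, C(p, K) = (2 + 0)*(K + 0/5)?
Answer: -9494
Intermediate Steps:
C(p, K) = 2*K (C(p, K) = 2*(K + 0*(⅕)) = 2*(K + 0) = 2*K)
(82*107 + z(C(-5, -1), 2)) + V = (82*107 + 7) - 18275 = (8774 + 7) - 18275 = 8781 - 18275 = -9494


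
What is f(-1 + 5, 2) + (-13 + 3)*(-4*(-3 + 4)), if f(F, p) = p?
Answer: 42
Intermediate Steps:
f(-1 + 5, 2) + (-13 + 3)*(-4*(-3 + 4)) = 2 + (-13 + 3)*(-4*(-3 + 4)) = 2 - (-40) = 2 - 10*(-4) = 2 + 40 = 42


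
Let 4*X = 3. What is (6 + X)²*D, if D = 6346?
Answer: 2313117/8 ≈ 2.8914e+5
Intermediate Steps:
X = ¾ (X = (¼)*3 = ¾ ≈ 0.75000)
(6 + X)²*D = (6 + ¾)²*6346 = (27/4)²*6346 = (729/16)*6346 = 2313117/8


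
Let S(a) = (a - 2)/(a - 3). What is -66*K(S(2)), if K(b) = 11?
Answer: -726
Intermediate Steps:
S(a) = (-2 + a)/(-3 + a)
-66*K(S(2)) = -66*11 = -726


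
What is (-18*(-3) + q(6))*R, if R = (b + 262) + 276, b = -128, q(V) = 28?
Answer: 33620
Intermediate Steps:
R = 410 (R = (-128 + 262) + 276 = 134 + 276 = 410)
(-18*(-3) + q(6))*R = (-18*(-3) + 28)*410 = (54 + 28)*410 = 82*410 = 33620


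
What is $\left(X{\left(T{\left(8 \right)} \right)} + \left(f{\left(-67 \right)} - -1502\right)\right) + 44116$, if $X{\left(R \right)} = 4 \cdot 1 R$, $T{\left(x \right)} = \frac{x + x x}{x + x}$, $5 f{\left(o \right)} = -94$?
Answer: $\frac{228086}{5} \approx 45617.0$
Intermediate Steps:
$f{\left(o \right)} = - \frac{94}{5}$ ($f{\left(o \right)} = \frac{1}{5} \left(-94\right) = - \frac{94}{5}$)
$T{\left(x \right)} = \frac{x + x^{2}}{2 x}$
$X{\left(R \right)} = 4 R$
$\left(X{\left(T{\left(8 \right)} \right)} + \left(f{\left(-67 \right)} - -1502\right)\right) + 44116 = \left(4 \left(\frac{1}{2} + \frac{1}{2} \cdot 8\right) - - \frac{7416}{5}\right) + 44116 = \left(4 \left(\frac{1}{2} + 4\right) + \left(- \frac{94}{5} + 1502\right)\right) + 44116 = \left(4 \cdot \frac{9}{2} + \frac{7416}{5}\right) + 44116 = \left(18 + \frac{7416}{5}\right) + 44116 = \frac{7506}{5} + 44116 = \frac{228086}{5}$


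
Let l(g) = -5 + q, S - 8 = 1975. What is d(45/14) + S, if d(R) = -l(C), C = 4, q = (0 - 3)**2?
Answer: 1979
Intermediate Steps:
S = 1983 (S = 8 + 1975 = 1983)
q = 9 (q = (-3)**2 = 9)
l(g) = 4 (l(g) = -5 + 9 = 4)
d(R) = -4 (d(R) = -1*4 = -4)
d(45/14) + S = -4 + 1983 = 1979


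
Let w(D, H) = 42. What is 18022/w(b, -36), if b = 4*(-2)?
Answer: 9011/21 ≈ 429.10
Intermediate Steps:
b = -8
18022/w(b, -36) = 18022/42 = 18022*(1/42) = 9011/21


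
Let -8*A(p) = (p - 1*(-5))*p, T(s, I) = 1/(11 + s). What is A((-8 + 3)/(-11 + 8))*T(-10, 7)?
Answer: -25/18 ≈ -1.3889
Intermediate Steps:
A(p) = -p*(5 + p)/8 (A(p) = -(p - 1*(-5))*p/8 = -(p + 5)*p/8 = -(5 + p)*p/8 = -p*(5 + p)/8)
A((-8 + 3)/(-11 + 8))*T(-10, 7) = (-(-8 + 3)/(-11 + 8)*(5 + (-8 + 3)/(-11 + 8))/8)/(11 - 10) = -(-5/(-3))*(5 - 5/(-3))/8/1 = -(-5*(-1/3))*(5 - 5*(-1/3))/8*1 = -1/8*5/3*(5 + 5/3)*1 = -1/8*5/3*20/3*1 = -25/18*1 = -25/18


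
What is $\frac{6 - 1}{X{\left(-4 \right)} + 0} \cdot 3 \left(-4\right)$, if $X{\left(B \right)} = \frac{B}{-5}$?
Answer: $-75$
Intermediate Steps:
$X{\left(B \right)} = - \frac{B}{5}$ ($X{\left(B \right)} = B \left(- \frac{1}{5}\right) = - \frac{B}{5}$)
$\frac{6 - 1}{X{\left(-4 \right)} + 0} \cdot 3 \left(-4\right) = \frac{6 - 1}{\left(- \frac{1}{5}\right) \left(-4\right) + 0} \cdot 3 \left(-4\right) = \frac{5}{\frac{4}{5} + 0} \cdot 3 \left(-4\right) = \frac{5}{\frac{4}{5}} \cdot 3 \left(-4\right) = 5 \cdot \frac{5}{4} \cdot 3 \left(-4\right) = \frac{25}{4} \cdot 3 \left(-4\right) = \frac{75}{4} \left(-4\right) = -75$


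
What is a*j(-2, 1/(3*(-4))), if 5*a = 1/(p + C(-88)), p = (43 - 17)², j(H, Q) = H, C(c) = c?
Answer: -1/1470 ≈ -0.00068027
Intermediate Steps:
p = 676 (p = 26² = 676)
a = 1/2940 (a = 1/(5*(676 - 88)) = (⅕)/588 = (⅕)*(1/588) = 1/2940 ≈ 0.00034014)
a*j(-2, 1/(3*(-4))) = (1/2940)*(-2) = -1/1470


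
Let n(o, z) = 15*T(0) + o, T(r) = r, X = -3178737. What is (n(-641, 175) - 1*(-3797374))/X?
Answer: -3796733/3178737 ≈ -1.1944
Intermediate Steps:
n(o, z) = o (n(o, z) = 15*0 + o = 0 + o = o)
(n(-641, 175) - 1*(-3797374))/X = (-641 - 1*(-3797374))/(-3178737) = (-641 + 3797374)*(-1/3178737) = 3796733*(-1/3178737) = -3796733/3178737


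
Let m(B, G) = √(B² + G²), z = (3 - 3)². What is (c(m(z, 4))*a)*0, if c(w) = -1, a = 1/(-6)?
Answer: 0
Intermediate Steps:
a = -⅙ ≈ -0.16667
z = 0 (z = 0² = 0)
(c(m(z, 4))*a)*0 = -1*(-⅙)*0 = (⅙)*0 = 0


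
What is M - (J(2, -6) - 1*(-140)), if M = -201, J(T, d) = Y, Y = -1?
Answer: -340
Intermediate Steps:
J(T, d) = -1
M - (J(2, -6) - 1*(-140)) = -201 - (-1 - 1*(-140)) = -201 - (-1 + 140) = -201 - 1*139 = -201 - 139 = -340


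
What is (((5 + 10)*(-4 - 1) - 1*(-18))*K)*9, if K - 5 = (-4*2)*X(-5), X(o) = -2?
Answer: -10773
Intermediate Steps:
K = 21 (K = 5 - 4*2*(-2) = 5 - 8*(-2) = 5 + 16 = 21)
(((5 + 10)*(-4 - 1) - 1*(-18))*K)*9 = (((5 + 10)*(-4 - 1) - 1*(-18))*21)*9 = ((15*(-5) + 18)*21)*9 = ((-75 + 18)*21)*9 = -57*21*9 = -1197*9 = -10773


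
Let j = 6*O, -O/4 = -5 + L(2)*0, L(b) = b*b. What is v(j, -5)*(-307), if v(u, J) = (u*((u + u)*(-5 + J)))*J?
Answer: -442080000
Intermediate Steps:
L(b) = b²
O = 20 (O = -4*(-5 + 2²*0) = -4*(-5 + 4*0) = -4*(-5 + 0) = -4*(-5) = 20)
j = 120 (j = 6*20 = 120)
v(u, J) = 2*J*u²*(-5 + J) (v(u, J) = (u*((2*u)*(-5 + J)))*J = (u*(2*u*(-5 + J)))*J = (2*u²*(-5 + J))*J = 2*J*u²*(-5 + J))
v(j, -5)*(-307) = (2*(-5)*120²*(-5 - 5))*(-307) = (2*(-5)*14400*(-10))*(-307) = 1440000*(-307) = -442080000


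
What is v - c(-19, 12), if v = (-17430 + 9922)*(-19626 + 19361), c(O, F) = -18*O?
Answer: 1989278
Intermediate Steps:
v = 1989620 (v = -7508*(-265) = 1989620)
v - c(-19, 12) = 1989620 - (-18)*(-19) = 1989620 - 1*342 = 1989620 - 342 = 1989278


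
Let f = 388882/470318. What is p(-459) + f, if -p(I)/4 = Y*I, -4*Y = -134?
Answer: 14463883895/235159 ≈ 61507.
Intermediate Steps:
Y = 67/2 (Y = -¼*(-134) = 67/2 ≈ 33.500)
p(I) = -134*I
f = 194441/235159 (f = 388882*(1/470318) = 194441/235159 ≈ 0.82685)
p(-459) + f = -134*(-459) + 194441/235159 = 61506 + 194441/235159 = 14463883895/235159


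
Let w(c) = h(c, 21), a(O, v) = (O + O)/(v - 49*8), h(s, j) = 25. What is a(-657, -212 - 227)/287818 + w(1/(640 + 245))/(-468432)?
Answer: -893983217/18673007850576 ≈ -4.7876e-5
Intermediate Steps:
a(O, v) = 2*O/(-392 + v) (a(O, v) = (2*O)/(v - 392) = (2*O)/(-392 + v) = 2*O/(-392 + v))
w(c) = 25
a(-657, -212 - 227)/287818 + w(1/(640 + 245))/(-468432) = (2*(-657)/(-392 + (-212 - 227)))/287818 + 25/(-468432) = (2*(-657)/(-392 - 439))*(1/287818) + 25*(-1/468432) = (2*(-657)/(-831))*(1/287818) - 25/468432 = (2*(-657)*(-1/831))*(1/287818) - 25/468432 = (438/277)*(1/287818) - 25/468432 = 219/39862793 - 25/468432 = -893983217/18673007850576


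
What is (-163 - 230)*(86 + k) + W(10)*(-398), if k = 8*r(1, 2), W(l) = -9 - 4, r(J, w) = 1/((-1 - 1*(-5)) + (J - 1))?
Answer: -29410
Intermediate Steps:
r(J, w) = 1/(3 + J) (r(J, w) = 1/((-1 + 5) + (-1 + J)) = 1/(4 + (-1 + J)) = 1/(3 + J))
W(l) = -13
k = 2 (k = 8/(3 + 1) = 8/4 = 8*(1/4) = 2)
(-163 - 230)*(86 + k) + W(10)*(-398) = (-163 - 230)*(86 + 2) - 13*(-398) = -393*88 + 5174 = -34584 + 5174 = -29410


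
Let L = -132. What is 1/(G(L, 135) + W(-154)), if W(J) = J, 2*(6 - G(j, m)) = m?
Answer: -2/431 ≈ -0.0046404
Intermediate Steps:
G(j, m) = 6 - m/2
1/(G(L, 135) + W(-154)) = 1/((6 - ½*135) - 154) = 1/((6 - 135/2) - 154) = 1/(-123/2 - 154) = 1/(-431/2) = -2/431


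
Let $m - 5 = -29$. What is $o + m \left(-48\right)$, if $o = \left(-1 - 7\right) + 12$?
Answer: $1156$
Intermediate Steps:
$o = 4$ ($o = -8 + 12 = 4$)
$m = -24$ ($m = 5 - 29 = -24$)
$o + m \left(-48\right) = 4 - -1152 = 4 + 1152 = 1156$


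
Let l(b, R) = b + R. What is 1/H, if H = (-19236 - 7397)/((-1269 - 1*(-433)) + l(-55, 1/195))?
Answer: 173744/5193435 ≈ 0.033455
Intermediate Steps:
l(b, R) = R + b
H = 5193435/173744 (H = (-19236 - 7397)/((-1269 - 1*(-433)) + (1/195 - 55)) = -26633/((-1269 + 433) + (1/195 - 55)) = -26633/(-836 - 10724/195) = -26633/(-173744/195) = -26633*(-195/173744) = 5193435/173744 ≈ 29.891)
1/H = 1/(5193435/173744) = 173744/5193435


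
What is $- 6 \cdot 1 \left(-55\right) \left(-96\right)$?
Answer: $-31680$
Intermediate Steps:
$- 6 \cdot 1 \left(-55\right) \left(-96\right) = \left(-1\right) 6 \left(-55\right) \left(-96\right) = \left(-6\right) \left(-55\right) \left(-96\right) = 330 \left(-96\right) = -31680$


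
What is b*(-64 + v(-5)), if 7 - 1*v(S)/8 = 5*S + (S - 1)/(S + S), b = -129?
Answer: -120744/5 ≈ -24149.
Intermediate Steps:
v(S) = 56 - 40*S - 4*(-1 + S)/S (v(S) = 56 - 8*(5*S + (S - 1)/(S + S)) = 56 - 8*(5*S + (-1 + S)/((2*S))) = 56 - 8*(5*S + (-1 + S)*(1/(2*S))) = 56 - 8*(5*S + (-1 + S)/(2*S)) = 56 + (-40*S - 4*(-1 + S)/S) = 56 - 40*S - 4*(-1 + S)/S)
b*(-64 + v(-5)) = -129*(-64 + (52 - 40*(-5) + 4/(-5))) = -129*(-64 + (52 + 200 + 4*(-1/5))) = -129*(-64 + (52 + 200 - 4/5)) = -129*(-64 + 1256/5) = -129*936/5 = -120744/5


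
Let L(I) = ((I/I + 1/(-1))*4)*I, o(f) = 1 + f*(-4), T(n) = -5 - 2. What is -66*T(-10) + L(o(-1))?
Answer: 462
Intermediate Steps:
T(n) = -7
o(f) = 1 - 4*f
L(I) = 0 (L(I) = ((1 + 1*(-1))*4)*I = ((1 - 1)*4)*I = (0*4)*I = 0*I = 0)
-66*T(-10) + L(o(-1)) = -66*(-7) + 0 = 462 + 0 = 462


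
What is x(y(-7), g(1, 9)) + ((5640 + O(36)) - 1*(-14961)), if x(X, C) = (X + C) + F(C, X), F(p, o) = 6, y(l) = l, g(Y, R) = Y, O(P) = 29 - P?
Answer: 20594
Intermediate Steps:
x(X, C) = 6 + C + X (x(X, C) = (X + C) + 6 = (C + X) + 6 = 6 + C + X)
x(y(-7), g(1, 9)) + ((5640 + O(36)) - 1*(-14961)) = (6 + 1 - 7) + ((5640 + (29 - 1*36)) - 1*(-14961)) = 0 + ((5640 + (29 - 36)) + 14961) = 0 + ((5640 - 7) + 14961) = 0 + (5633 + 14961) = 0 + 20594 = 20594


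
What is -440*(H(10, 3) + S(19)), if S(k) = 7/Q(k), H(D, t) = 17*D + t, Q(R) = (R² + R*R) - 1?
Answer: -7840800/103 ≈ -76124.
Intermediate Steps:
Q(R) = -1 + 2*R² (Q(R) = (R² + R²) - 1 = 2*R² - 1 = -1 + 2*R²)
H(D, t) = t + 17*D
S(k) = 7/(-1 + 2*k²)
-440*(H(10, 3) + S(19)) = -440*((3 + 17*10) + 7/(-1 + 2*19²)) = -440*((3 + 170) + 7/(-1 + 2*361)) = -440*(173 + 7/(-1 + 722)) = -440*(173 + 7/721) = -440*(173 + 7*(1/721)) = -440*(173 + 1/103) = -440*17820/103 = -7840800/103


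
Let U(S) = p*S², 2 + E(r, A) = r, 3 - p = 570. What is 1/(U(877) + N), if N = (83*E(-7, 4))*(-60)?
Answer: -1/436051323 ≈ -2.2933e-9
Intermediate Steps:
p = -567 (p = 3 - 1*570 = 3 - 570 = -567)
E(r, A) = -2 + r
U(S) = -567*S²
N = 44820 (N = (83*(-2 - 7))*(-60) = (83*(-9))*(-60) = -747*(-60) = 44820)
1/(U(877) + N) = 1/(-567*877² + 44820) = 1/(-567*769129 + 44820) = 1/(-436096143 + 44820) = 1/(-436051323) = -1/436051323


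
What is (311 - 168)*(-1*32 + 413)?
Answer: 54483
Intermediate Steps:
(311 - 168)*(-1*32 + 413) = 143*(-32 + 413) = 143*381 = 54483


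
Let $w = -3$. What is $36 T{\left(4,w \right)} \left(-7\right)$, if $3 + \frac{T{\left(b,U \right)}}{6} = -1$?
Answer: $6048$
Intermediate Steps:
$T{\left(b,U \right)} = -24$ ($T{\left(b,U \right)} = -18 + 6 \left(-1\right) = -18 - 6 = -24$)
$36 T{\left(4,w \right)} \left(-7\right) = 36 \left(-24\right) \left(-7\right) = \left(-864\right) \left(-7\right) = 6048$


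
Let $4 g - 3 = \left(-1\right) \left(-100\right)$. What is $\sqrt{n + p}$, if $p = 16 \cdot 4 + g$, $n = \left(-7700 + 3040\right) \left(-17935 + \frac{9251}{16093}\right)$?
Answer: $\frac{\sqrt{715521169852951}}{2926} \approx 9141.9$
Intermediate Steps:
$g = \frac{103}{4}$ ($g = \frac{3}{4} + \frac{\left(-1\right) \left(-100\right)}{4} = \frac{3}{4} + \frac{1}{4} \cdot 100 = \frac{3}{4} + 25 = \frac{103}{4} \approx 25.75$)
$n = \frac{122269378240}{1463}$ ($n = - 4660 \left(-17935 + 9251 \cdot \frac{1}{16093}\right) = - 4660 \left(-17935 + \frac{841}{1463}\right) = \left(-4660\right) \left(- \frac{26238064}{1463}\right) = \frac{122269378240}{1463} \approx 8.3574 \cdot 10^{7}$)
$p = \frac{359}{4}$ ($p = 16 \cdot 4 + \frac{103}{4} = 64 + \frac{103}{4} = \frac{359}{4} \approx 89.75$)
$\sqrt{n + p} = \sqrt{\frac{122269378240}{1463} + \frac{359}{4}} = \sqrt{\frac{489078038177}{5852}} = \frac{\sqrt{715521169852951}}{2926}$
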